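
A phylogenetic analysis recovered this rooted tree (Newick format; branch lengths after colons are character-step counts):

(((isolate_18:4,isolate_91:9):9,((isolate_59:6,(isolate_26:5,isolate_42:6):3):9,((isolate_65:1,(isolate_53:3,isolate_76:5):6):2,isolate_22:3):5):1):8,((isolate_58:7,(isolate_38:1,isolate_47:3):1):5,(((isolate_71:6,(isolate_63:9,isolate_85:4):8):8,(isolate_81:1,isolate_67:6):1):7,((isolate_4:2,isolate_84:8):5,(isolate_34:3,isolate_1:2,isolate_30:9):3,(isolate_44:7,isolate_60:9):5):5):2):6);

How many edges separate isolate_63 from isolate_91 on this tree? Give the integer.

The MRCA of isolate_63 and isolate_91 is the root of the tree.
From isolate_63 up to that node: 6 branches. From isolate_91 up to the same node: 3 branches. Total: 6 + 3 = 9.

9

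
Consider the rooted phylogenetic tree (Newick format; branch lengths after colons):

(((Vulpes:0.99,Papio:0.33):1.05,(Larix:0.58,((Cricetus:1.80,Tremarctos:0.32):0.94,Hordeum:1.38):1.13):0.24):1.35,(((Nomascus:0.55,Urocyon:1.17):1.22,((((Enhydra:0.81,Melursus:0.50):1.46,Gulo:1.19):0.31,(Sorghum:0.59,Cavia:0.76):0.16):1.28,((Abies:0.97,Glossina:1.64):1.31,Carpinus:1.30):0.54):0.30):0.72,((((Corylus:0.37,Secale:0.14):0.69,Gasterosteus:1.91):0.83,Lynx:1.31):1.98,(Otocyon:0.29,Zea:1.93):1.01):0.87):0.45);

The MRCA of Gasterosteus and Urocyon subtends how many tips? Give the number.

16

The MRCA of Gasterosteus and Urocyon is the node subtending (((Nomascus,Urocyon),((((Enhydra,Melursus),Gulo),(Sorghum,Cavia)),((Abies,Glossina),Carpinus))),((((Corylus,Secale),Gasterosteus),Lynx),(Otocyon,Zea))).
That clade contains 16 terminal taxa: Abies, Carpinus, Cavia, Corylus, Enhydra, Gasterosteus, Glossina, Gulo, Lynx, Melursus, Nomascus, Otocyon, Secale, Sorghum, Urocyon, Zea.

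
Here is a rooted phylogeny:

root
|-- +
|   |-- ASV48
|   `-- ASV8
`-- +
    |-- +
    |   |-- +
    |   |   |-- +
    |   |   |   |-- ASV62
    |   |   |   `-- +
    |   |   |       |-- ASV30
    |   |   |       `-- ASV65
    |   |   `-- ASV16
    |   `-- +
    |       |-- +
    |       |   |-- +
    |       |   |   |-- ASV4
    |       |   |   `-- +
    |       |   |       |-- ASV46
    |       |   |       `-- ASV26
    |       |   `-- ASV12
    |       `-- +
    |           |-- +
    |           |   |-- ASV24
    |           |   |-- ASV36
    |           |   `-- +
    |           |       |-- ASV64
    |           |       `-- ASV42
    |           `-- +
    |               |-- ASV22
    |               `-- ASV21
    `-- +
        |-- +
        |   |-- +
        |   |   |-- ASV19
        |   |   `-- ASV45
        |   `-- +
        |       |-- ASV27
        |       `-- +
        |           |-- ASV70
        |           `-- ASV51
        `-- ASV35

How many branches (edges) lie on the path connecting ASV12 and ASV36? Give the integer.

5

The MRCA of ASV12 and ASV36 is the node subtending (((ASV4,(ASV46,ASV26)),ASV12),((ASV24,ASV36,(ASV64,ASV42)),(ASV22,ASV21))).
From ASV12 up to that node: 2 branches. From ASV36 up to the same node: 3 branches. Total: 2 + 3 = 5.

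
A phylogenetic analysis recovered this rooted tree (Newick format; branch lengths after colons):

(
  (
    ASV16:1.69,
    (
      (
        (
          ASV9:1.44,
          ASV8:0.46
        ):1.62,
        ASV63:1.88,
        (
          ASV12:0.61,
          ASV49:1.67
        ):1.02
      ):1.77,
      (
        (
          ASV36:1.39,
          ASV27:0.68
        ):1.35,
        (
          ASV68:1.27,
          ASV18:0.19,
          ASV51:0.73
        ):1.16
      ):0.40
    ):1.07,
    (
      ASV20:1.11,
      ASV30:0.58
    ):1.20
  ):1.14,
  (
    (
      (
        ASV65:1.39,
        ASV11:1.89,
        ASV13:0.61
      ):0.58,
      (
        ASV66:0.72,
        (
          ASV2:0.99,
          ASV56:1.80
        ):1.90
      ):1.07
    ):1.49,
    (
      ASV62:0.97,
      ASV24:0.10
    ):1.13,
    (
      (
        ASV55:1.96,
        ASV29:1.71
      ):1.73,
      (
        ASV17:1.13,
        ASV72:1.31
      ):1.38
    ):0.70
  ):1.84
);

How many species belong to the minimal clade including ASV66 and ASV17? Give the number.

12

The MRCA of ASV66 and ASV17 is the node subtending (((ASV65,ASV11,ASV13),(ASV66,(ASV2,ASV56))),(ASV62,ASV24),((ASV55,ASV29),(ASV17,ASV72))).
That clade contains 12 terminal taxa: ASV11, ASV13, ASV17, ASV2, ASV24, ASV29, ASV55, ASV56, ASV62, ASV65, ASV66, ASV72.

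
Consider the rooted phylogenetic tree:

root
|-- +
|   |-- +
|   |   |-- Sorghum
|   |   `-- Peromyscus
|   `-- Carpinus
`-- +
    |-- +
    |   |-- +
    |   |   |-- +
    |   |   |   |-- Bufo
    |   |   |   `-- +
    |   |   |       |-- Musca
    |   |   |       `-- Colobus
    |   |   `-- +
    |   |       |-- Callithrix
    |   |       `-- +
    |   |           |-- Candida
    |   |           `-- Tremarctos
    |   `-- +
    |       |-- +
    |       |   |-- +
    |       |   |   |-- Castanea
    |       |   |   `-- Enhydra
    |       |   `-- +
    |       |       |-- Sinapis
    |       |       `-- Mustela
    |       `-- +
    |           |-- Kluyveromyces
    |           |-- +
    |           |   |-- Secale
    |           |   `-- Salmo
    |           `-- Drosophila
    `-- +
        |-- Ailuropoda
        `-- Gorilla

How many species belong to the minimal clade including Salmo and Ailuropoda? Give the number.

The MRCA of Salmo and Ailuropoda is the node subtending ((((Bufo,(Musca,Colobus)),(Callithrix,(Candida,Tremarctos))),(((Castanea,Enhydra),(Sinapis,Mustela)),(Kluyveromyces,(Secale,Salmo),Drosophila))),(Ailuropoda,Gorilla)).
That clade contains 16 terminal taxa: Ailuropoda, Bufo, Callithrix, Candida, Castanea, Colobus, Drosophila, Enhydra, Gorilla, Kluyveromyces, Musca, Mustela, Salmo, Secale, Sinapis, Tremarctos.

16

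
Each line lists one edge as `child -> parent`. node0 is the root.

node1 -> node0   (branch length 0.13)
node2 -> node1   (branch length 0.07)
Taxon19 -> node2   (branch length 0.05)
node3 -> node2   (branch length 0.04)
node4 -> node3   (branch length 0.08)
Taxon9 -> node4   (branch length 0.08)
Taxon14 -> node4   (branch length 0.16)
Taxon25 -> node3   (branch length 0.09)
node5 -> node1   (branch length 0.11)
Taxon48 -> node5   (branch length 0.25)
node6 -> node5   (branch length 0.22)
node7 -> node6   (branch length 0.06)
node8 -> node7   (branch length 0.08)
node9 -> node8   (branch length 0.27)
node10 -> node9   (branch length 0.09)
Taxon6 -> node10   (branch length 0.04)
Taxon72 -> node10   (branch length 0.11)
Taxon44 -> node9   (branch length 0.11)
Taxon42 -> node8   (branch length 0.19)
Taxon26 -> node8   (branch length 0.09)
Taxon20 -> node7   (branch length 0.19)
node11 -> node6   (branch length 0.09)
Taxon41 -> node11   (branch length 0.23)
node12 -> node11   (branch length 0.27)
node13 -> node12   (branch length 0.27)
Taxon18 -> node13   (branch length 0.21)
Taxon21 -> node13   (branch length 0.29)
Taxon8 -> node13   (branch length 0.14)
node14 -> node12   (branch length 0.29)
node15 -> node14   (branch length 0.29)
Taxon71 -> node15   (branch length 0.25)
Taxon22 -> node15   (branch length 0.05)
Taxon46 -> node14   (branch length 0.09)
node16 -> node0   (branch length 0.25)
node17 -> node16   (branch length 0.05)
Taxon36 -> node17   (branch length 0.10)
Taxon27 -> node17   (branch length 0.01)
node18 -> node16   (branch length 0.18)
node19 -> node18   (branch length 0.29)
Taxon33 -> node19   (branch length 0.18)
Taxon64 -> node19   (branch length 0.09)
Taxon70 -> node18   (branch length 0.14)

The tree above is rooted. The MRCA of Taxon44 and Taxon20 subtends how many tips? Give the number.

6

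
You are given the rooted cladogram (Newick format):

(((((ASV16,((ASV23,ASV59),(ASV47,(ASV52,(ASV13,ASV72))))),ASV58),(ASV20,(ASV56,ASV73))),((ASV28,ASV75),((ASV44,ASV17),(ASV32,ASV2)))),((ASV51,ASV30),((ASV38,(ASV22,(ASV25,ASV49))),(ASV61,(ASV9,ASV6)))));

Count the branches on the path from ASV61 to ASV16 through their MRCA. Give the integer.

9

The MRCA of ASV61 and ASV16 is the root of the tree.
From ASV61 up to that node: 4 branches. From ASV16 up to the same node: 5 branches. Total: 4 + 5 = 9.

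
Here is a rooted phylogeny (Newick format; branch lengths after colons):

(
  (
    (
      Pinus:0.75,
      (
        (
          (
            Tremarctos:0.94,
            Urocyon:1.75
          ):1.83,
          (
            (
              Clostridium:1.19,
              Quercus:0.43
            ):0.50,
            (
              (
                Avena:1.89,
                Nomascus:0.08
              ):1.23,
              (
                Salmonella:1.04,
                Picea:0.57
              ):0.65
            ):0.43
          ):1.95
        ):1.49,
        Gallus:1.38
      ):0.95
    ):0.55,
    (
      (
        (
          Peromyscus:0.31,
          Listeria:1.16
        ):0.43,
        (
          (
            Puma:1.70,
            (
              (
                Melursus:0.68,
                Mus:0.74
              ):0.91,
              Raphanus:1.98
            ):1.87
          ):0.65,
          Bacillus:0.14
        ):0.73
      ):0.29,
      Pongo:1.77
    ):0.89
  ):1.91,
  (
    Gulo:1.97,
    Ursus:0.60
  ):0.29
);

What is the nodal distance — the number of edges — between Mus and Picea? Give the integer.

The MRCA of Mus and Picea is the node subtending ((Pinus,(((Tremarctos,Urocyon),((Clostridium,Quercus),((Avena,Nomascus),(Salmonella,Picea)))),Gallus)),(((Peromyscus,Listeria),((Puma,((Melursus,Mus),Raphanus)),Bacillus)),Pongo)).
From Mus up to that node: 7 branches. From Picea up to the same node: 7 branches. Total: 7 + 7 = 14.

14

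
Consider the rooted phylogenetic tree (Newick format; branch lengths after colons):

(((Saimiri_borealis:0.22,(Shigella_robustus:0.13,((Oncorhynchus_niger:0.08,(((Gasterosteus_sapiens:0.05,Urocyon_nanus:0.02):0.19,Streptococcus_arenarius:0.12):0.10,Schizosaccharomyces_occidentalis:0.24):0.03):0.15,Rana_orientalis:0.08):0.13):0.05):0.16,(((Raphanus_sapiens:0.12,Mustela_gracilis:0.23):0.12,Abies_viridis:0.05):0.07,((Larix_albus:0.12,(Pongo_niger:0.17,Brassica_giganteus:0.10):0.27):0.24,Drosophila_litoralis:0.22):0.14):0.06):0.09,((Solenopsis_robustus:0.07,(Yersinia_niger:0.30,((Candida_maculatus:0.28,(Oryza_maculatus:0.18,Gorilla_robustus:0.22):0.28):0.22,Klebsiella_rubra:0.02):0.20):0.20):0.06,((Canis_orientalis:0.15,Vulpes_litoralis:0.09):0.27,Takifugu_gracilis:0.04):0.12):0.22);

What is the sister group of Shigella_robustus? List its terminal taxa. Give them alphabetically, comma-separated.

Gasterosteus_sapiens, Oncorhynchus_niger, Rana_orientalis, Schizosaccharomyces_occidentalis, Streptococcus_arenarius, Urocyon_nanus

Shigella_robustus attaches to the tree at the node subtending (Shigella_robustus,((Oncorhynchus_niger,(((Gasterosteus_sapiens,Urocyon_nanus),Streptococcus_arenarius),Schizosaccharomyces_occidentalis)),Rana_orientalis)).
The other lineage descending from that same node — the sister group — is ((Oncorhynchus_niger,(((Gasterosteus_sapiens,Urocyon_nanus),Streptococcus_arenarius),Schizosaccharomyces_occidentalis)),Rana_orientalis); its 6 tips in alphabetical order are the answer.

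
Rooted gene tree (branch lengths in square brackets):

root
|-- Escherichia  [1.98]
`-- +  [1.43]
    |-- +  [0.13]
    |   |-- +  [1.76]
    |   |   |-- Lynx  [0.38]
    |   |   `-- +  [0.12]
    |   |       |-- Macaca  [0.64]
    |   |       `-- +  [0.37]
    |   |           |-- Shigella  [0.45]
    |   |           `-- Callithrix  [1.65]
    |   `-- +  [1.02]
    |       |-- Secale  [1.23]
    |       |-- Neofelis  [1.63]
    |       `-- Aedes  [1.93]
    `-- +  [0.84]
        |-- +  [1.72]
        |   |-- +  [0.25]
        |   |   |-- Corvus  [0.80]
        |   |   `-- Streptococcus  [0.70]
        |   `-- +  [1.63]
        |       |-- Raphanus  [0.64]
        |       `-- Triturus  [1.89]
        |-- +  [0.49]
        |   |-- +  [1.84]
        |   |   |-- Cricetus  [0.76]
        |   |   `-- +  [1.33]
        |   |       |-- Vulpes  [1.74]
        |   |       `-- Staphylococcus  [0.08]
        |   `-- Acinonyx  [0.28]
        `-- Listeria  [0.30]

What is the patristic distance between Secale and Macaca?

4.77

The path runs Secale → … → MRCA → … → Macaca; the MRCA is the node subtending ((Lynx,(Macaca,(Shigella,Callithrix))),(Secale,Neofelis,Aedes)).
Branch lengths along that path: 1.23 + 1.02 + 1.76 + 0.12 + 0.64 = 4.77.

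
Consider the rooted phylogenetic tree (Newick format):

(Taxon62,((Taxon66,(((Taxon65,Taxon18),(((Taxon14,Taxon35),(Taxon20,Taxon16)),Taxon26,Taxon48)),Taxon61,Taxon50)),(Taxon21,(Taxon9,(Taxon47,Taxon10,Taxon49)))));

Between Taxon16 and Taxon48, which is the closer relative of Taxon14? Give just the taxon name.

Taxon16

The MRCA of Taxon14 and Taxon16 subtends ((Taxon14,Taxon35),(Taxon20,Taxon16)) (4 taxa).
The MRCA of Taxon14 and Taxon48 subtends (((Taxon14,Taxon35),(Taxon20,Taxon16)),Taxon26,Taxon48) (6 taxa).
The first is nested inside the second, so Taxon14 shares a more recent common ancestor with Taxon16.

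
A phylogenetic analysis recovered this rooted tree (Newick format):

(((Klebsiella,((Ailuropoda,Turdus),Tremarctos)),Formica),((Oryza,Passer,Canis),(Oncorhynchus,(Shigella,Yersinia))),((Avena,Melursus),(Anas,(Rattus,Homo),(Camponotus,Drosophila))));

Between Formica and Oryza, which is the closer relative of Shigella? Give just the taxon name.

The MRCA of Shigella and Oryza subtends ((Oryza,Passer,Canis),(Oncorhynchus,(Shigella,Yersinia))) (6 taxa).
The MRCA of Shigella and Formica is the root, subtending the entire tree (18 taxa).
The first is nested inside the second, so Shigella shares a more recent common ancestor with Oryza.

Oryza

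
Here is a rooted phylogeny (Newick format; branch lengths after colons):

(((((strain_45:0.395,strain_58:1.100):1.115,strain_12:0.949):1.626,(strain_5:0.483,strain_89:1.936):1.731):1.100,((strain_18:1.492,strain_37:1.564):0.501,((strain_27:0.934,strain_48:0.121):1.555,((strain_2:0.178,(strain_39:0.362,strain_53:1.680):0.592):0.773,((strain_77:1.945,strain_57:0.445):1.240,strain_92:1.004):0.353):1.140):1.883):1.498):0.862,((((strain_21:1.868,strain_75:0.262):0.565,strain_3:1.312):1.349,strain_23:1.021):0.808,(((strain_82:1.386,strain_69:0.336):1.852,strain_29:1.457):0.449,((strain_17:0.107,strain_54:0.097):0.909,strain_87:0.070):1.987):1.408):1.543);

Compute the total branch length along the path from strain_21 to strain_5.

10.309

The path runs strain_21 → … → MRCA → … → strain_5; the MRCA is the root of the tree.
Branch lengths along that path: 1.868 + 0.565 + 1.349 + 0.808 + 1.543 + 0.862 + 1.100 + 1.731 + 0.483 = 10.309.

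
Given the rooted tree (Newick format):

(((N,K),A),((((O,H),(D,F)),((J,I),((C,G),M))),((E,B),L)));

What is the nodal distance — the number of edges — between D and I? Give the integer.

6

The MRCA of D and I is the node subtending (((O,H),(D,F)),((J,I),((C,G),M))).
From D up to that node: 3 branches. From I up to the same node: 3 branches. Total: 3 + 3 = 6.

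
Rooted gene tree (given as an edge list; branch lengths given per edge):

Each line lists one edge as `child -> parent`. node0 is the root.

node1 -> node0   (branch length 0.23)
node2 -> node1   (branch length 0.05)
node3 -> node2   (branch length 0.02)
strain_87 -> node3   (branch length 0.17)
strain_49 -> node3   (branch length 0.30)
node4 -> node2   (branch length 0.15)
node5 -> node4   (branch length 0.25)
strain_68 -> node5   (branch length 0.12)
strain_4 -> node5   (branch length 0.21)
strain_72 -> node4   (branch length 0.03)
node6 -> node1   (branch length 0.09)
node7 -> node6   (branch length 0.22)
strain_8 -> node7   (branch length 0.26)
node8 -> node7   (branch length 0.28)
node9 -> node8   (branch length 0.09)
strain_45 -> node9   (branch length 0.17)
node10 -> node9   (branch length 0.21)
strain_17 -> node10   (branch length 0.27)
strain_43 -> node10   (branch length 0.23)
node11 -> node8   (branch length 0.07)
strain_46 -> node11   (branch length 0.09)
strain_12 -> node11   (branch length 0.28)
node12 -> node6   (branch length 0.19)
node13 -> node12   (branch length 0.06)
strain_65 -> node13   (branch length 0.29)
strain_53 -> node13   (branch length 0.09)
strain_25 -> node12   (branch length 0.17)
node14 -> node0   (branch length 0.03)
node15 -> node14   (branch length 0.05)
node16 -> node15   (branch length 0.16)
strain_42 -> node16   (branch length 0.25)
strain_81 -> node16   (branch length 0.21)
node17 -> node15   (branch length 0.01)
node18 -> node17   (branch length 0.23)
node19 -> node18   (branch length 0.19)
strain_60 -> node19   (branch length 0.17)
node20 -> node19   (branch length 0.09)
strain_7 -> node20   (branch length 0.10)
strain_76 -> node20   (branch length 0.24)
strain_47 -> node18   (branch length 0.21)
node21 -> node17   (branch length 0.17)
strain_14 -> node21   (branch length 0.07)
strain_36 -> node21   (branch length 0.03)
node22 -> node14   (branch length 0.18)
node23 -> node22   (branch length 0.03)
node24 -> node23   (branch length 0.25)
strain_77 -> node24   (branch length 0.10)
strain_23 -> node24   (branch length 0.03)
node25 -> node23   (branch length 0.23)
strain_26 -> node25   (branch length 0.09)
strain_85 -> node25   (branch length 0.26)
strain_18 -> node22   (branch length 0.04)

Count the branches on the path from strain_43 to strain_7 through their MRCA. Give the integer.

The MRCA of strain_43 and strain_7 is the root of the tree.
From strain_43 up to that node: 7 branches. From strain_7 up to the same node: 7 branches. Total: 7 + 7 = 14.

14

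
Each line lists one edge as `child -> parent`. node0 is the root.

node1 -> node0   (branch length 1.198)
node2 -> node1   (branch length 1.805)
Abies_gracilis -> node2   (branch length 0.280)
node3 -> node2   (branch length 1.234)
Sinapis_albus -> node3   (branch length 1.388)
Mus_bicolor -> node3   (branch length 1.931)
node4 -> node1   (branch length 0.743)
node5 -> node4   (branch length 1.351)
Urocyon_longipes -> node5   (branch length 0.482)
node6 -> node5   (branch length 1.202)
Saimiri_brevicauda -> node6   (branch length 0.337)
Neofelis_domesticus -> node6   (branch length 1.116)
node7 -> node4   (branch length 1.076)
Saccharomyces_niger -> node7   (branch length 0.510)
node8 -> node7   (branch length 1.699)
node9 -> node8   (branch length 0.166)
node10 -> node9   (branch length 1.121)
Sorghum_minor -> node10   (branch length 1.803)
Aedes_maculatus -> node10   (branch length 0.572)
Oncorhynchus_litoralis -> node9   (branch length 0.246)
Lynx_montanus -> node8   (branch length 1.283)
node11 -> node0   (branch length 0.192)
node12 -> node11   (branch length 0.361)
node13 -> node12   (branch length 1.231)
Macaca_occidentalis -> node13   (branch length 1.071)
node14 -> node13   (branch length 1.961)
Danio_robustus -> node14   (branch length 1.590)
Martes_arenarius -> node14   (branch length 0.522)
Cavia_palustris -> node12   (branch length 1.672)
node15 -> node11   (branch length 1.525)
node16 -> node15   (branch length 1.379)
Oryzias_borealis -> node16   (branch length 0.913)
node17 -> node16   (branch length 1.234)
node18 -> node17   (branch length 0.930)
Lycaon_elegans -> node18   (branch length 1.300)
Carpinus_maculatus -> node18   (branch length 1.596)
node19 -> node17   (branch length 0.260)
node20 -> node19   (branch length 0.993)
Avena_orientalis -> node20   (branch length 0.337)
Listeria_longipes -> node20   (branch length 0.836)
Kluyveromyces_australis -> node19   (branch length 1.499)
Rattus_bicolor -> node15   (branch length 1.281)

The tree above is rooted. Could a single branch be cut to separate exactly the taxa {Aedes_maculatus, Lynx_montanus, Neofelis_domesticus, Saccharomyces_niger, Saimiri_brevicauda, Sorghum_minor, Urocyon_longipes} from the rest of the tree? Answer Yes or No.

The MRCA of the listed taxa subtends ((Urocyon_longipes,(Saimiri_brevicauda,Neofelis_domesticus)),(Saccharomyces_niger,(((Sorghum_minor,Aedes_maculatus),Oncorhynchus_litoralis),Lynx_montanus))).
That clade also contains Oncorhynchus_litoralis, which is not in the proposed group, so the group is not monophyletic.

No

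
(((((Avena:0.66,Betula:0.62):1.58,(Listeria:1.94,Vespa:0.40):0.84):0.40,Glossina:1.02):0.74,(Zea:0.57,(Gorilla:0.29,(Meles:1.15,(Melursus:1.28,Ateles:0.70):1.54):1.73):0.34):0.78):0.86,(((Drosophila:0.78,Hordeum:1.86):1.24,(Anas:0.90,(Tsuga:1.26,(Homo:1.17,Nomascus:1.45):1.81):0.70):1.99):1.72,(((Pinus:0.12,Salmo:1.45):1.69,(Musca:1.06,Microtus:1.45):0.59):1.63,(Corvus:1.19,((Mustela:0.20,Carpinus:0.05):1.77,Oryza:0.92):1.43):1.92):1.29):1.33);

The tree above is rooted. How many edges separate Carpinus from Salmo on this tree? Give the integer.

7

The MRCA of Carpinus and Salmo is the node subtending (((Pinus,Salmo),(Musca,Microtus)),(Corvus,((Mustela,Carpinus),Oryza))).
From Carpinus up to that node: 4 branches. From Salmo up to the same node: 3 branches. Total: 4 + 3 = 7.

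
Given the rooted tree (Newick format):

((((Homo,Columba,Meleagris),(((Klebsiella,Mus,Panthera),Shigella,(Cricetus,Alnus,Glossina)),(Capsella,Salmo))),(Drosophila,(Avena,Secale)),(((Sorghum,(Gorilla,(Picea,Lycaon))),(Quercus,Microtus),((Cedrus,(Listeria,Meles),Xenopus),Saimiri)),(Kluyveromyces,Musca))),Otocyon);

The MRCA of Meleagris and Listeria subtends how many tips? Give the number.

The MRCA of Meleagris and Listeria is the node subtending (((Homo,Columba,Meleagris),(((Klebsiella,Mus,Panthera),Shigella,(Cricetus,Alnus,Glossina)),(Capsella,Salmo))),(Drosophila,(Avena,Secale)),(((Sorghum,(Gorilla,(Picea,Lycaon))),(Quercus,Microtus),((Cedrus,(Listeria,Meles),Xenopus),Saimiri)),(Kluyveromyces,Musca))).
That clade contains 28 terminal taxa: Alnus, Avena, Capsella, Cedrus, Columba, Cricetus, Drosophila, Glossina, Gorilla, Homo, Klebsiella, Kluyveromyces, Listeria, Lycaon, Meleagris, Meles, Microtus, Mus, Musca, Panthera, Picea, Quercus, Saimiri, Salmo, Secale, Shigella, Sorghum, Xenopus.

28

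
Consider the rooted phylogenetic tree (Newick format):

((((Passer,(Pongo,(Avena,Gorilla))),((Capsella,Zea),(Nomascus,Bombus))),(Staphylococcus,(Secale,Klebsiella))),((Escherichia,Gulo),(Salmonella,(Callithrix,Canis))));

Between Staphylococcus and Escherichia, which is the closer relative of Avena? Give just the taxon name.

Staphylococcus

The MRCA of Avena and Staphylococcus subtends (((Passer,(Pongo,(Avena,Gorilla))),((Capsella,Zea),(Nomascus,Bombus))),(Staphylococcus,(Secale,Klebsiella))) (11 taxa).
The MRCA of Avena and Escherichia is the root, subtending the entire tree (16 taxa).
The first is nested inside the second, so Avena shares a more recent common ancestor with Staphylococcus.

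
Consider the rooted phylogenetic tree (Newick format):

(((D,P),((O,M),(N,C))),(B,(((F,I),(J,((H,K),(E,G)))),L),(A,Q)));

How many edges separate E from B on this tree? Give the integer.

7

The MRCA of E and B is the node subtending (B,(((F,I),(J,((H,K),(E,G)))),L),(A,Q)).
From E up to that node: 6 branches. From B up to the same node: 1 branch. Total: 6 + 1 = 7.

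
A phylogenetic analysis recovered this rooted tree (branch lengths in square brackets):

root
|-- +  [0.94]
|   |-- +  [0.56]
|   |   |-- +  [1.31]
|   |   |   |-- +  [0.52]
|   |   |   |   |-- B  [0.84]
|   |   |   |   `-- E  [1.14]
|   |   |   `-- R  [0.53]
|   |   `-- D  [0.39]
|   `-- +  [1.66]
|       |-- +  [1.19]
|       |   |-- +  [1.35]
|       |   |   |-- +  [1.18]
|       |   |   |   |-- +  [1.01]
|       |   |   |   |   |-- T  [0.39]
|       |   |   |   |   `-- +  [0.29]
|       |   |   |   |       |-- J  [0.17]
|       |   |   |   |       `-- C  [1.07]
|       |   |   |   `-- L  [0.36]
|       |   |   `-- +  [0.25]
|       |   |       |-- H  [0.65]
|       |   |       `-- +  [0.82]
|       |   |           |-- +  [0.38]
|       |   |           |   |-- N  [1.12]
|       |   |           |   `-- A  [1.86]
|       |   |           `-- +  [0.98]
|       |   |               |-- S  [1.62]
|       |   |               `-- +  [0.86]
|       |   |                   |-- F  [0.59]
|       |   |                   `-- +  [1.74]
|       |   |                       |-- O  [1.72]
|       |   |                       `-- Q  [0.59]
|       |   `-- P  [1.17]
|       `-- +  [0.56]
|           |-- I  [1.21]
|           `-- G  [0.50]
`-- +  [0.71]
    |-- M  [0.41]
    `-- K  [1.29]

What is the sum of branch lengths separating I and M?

5.49

The path runs I → … → MRCA → … → M; the MRCA is the root of the tree.
Branch lengths along that path: 1.21 + 0.56 + 1.66 + 0.94 + 0.71 + 0.41 = 5.49.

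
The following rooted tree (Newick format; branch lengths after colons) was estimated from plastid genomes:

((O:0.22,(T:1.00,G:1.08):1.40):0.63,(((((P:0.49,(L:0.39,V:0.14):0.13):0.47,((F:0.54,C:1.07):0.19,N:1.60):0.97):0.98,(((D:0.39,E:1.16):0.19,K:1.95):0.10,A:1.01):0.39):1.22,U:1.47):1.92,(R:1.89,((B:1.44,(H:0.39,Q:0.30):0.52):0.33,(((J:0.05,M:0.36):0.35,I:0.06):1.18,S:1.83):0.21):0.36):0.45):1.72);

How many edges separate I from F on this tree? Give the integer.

The MRCA of I and F is the node subtending (((((P,(L,V)),((F,C),N)),(((D,E),K),A)),U),(R,((B,(H,Q)),(((J,M),I),S)))).
From I up to that node: 5 branches. From F up to the same node: 6 branches. Total: 5 + 6 = 11.

11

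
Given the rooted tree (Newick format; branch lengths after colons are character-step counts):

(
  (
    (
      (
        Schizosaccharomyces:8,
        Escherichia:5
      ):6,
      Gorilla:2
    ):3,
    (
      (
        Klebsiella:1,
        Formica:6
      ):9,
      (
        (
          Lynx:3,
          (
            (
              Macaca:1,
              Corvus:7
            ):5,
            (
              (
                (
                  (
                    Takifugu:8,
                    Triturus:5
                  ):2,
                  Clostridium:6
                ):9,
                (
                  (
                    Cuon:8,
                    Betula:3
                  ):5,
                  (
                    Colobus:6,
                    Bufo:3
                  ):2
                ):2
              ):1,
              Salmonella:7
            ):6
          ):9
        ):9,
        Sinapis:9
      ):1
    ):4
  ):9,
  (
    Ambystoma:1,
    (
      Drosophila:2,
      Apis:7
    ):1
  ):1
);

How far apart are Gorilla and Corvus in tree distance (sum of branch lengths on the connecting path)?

40

The path runs Gorilla → … → MRCA → … → Corvus; the MRCA is the node subtending (((Schizosaccharomyces,Escherichia),Gorilla),((Klebsiella,Formica),((Lynx,((Macaca,Corvus),((((Takifugu,Triturus),Clostridium),((Cuon,Betula),(Colobus,Bufo))),Salmonella))),Sinapis))).
Branch lengths along that path: 2 + 3 + 4 + 1 + 9 + 9 + 5 + 7 = 40.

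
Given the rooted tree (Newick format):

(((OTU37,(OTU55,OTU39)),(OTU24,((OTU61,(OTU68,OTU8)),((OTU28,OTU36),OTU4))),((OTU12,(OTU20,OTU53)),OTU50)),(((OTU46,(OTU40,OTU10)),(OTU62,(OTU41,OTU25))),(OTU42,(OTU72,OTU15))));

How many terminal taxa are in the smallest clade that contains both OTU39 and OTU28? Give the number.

The MRCA of OTU39 and OTU28 is the node subtending ((OTU37,(OTU55,OTU39)),(OTU24,((OTU61,(OTU68,OTU8)),((OTU28,OTU36),OTU4))),((OTU12,(OTU20,OTU53)),OTU50)).
That clade contains 14 terminal taxa: OTU12, OTU20, OTU24, OTU28, OTU36, OTU37, OTU39, OTU4, OTU50, OTU53, OTU55, OTU61, OTU68, OTU8.

14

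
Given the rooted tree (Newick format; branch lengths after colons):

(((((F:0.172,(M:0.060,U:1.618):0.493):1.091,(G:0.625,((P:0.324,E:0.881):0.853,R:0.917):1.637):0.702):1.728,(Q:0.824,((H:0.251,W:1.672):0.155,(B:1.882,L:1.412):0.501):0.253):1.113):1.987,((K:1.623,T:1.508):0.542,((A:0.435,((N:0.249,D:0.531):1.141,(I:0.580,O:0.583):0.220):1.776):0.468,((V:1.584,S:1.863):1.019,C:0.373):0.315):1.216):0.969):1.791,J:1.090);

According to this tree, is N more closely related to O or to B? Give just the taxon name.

The MRCA of N and O subtends ((N,D),(I,O)) (4 taxa).
The MRCA of N and B subtends ((((F,(M,U)),(G,((P,E),R))),(Q,((H,W),(B,L)))),((K,T),((A,((N,D),(I,O))),((V,S),C)))) (22 taxa).
The first is nested inside the second, so N shares a more recent common ancestor with O.

O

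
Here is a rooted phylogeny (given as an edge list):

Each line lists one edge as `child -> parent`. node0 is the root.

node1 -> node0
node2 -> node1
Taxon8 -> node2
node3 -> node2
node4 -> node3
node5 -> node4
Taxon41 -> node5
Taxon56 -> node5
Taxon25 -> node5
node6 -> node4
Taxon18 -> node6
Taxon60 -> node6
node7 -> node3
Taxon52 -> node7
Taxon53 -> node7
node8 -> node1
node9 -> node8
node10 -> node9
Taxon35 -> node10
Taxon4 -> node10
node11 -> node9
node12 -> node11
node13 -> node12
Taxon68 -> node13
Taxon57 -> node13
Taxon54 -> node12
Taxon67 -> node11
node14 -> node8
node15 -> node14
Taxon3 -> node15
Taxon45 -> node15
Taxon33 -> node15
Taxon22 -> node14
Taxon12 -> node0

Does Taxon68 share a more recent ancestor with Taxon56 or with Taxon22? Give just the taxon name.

Taxon22

The MRCA of Taxon68 and Taxon22 subtends (((Taxon35,Taxon4),(((Taxon68,Taxon57),Taxon54),Taxon67)),((Taxon3,Taxon45,Taxon33),Taxon22)) (10 taxa).
The MRCA of Taxon68 and Taxon56 subtends ((Taxon8,(((Taxon41,Taxon56,Taxon25),(Taxon18,Taxon60)),(Taxon52,Taxon53))),(((Taxon35,Taxon4),(((Taxon68,Taxon57),Taxon54),Taxon67)),((Taxon3,Taxon45,Taxon33),Taxon22))) (18 taxa).
The first is nested inside the second, so Taxon68 shares a more recent common ancestor with Taxon22.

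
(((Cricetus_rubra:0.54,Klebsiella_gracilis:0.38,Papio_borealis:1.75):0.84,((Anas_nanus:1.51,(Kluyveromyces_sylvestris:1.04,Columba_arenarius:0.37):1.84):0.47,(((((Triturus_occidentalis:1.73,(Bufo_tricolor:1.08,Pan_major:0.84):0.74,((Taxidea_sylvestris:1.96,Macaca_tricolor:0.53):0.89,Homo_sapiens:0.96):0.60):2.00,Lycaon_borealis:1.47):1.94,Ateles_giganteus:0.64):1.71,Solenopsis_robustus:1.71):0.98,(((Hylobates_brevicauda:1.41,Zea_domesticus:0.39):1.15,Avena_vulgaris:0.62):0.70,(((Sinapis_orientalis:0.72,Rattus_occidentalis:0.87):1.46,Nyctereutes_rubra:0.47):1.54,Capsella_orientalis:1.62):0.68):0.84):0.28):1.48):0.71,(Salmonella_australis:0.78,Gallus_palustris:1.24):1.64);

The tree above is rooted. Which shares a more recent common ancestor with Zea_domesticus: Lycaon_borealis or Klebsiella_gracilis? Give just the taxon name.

The MRCA of Zea_domesticus and Lycaon_borealis subtends (((((Triturus_occidentalis,(Bufo_tricolor,Pan_major),((Taxidea_sylvestris,Macaca_tricolor),Homo_sapiens)),Lycaon_borealis),Ateles_giganteus),Solenopsis_robustus),(((Hylobates_brevicauda,Zea_domesticus),Avena_vulgaris),(((Sinapis_orientalis,Rattus_occidentalis),Nyctereutes_rubra),Capsella_orientalis))) (16 taxa).
The MRCA of Zea_domesticus and Klebsiella_gracilis subtends ((Cricetus_rubra,Klebsiella_gracilis,Papio_borealis),((Anas_nanus,(Kluyveromyces_sylvestris,Columba_arenarius)),(((((Triturus_occidentalis,(Bufo_tricolor,Pan_major),((Taxidea_sylvestris,Macaca_tricolor),Homo_sapiens)),Lycaon_borealis),Ateles_giganteus),Solenopsis_robustus),(((Hylobates_brevicauda,Zea_domesticus),Avena_vulgaris),(((Sinapis_orientalis,Rattus_occidentalis),Nyctereutes_rubra),Capsella_orientalis))))) (22 taxa).
The first is nested inside the second, so Zea_domesticus shares a more recent common ancestor with Lycaon_borealis.

Lycaon_borealis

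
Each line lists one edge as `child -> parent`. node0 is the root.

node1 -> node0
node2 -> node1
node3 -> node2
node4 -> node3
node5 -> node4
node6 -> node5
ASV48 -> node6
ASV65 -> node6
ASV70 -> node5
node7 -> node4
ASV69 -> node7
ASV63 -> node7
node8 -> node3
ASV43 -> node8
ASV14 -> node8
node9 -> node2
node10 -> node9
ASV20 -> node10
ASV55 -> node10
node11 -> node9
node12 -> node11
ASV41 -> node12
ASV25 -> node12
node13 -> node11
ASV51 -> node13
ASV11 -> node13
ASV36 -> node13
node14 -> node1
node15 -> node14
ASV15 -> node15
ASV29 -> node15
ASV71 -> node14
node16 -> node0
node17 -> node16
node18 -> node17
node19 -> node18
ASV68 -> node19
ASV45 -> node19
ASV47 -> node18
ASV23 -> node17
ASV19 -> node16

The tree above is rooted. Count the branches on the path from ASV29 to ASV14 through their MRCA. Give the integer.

The MRCA of ASV29 and ASV14 is the node subtending ((((((ASV48,ASV65),ASV70),(ASV69,ASV63)),(ASV43,ASV14)),((ASV20,ASV55),((ASV41,ASV25),(ASV51,ASV11,ASV36)))),((ASV15,ASV29),ASV71)).
From ASV29 up to that node: 3 branches. From ASV14 up to the same node: 4 branches. Total: 3 + 4 = 7.

7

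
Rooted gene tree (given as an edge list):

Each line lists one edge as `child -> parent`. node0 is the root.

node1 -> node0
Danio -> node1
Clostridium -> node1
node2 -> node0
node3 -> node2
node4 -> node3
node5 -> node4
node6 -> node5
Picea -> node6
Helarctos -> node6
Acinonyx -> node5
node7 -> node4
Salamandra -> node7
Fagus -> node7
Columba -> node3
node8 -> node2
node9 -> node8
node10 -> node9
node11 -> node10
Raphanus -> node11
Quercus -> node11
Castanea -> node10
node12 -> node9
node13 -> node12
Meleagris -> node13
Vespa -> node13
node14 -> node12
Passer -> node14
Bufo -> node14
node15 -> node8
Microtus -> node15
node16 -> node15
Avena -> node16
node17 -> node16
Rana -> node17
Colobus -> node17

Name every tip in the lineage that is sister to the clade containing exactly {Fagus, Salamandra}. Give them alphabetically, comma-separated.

Acinonyx, Helarctos, Picea

The clade containing exactly {Fagus, Salamandra} attaches to the tree at the node subtending (((Picea,Helarctos),Acinonyx),(Salamandra,Fagus)).
The other lineage descending from that same node — the sister group — is ((Picea,Helarctos),Acinonyx); its 3 tips in alphabetical order are the answer.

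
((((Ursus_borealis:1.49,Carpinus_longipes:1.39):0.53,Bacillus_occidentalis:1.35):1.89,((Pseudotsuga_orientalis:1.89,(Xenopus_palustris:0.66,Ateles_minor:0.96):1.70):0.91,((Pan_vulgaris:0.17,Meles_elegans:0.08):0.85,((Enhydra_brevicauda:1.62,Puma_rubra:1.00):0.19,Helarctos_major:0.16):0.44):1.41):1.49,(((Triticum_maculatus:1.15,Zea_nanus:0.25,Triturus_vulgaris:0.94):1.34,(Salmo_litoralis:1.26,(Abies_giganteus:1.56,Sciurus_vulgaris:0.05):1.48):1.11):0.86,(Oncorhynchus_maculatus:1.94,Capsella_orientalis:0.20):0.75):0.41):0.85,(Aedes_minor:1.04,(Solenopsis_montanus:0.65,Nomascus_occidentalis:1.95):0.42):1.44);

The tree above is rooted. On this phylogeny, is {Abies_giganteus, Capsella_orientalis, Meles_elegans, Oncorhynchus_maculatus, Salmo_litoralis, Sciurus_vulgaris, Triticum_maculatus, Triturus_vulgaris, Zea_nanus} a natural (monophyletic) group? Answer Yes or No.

No

The MRCA of the listed taxa subtends (((Ursus_borealis,Carpinus_longipes),Bacillus_occidentalis),((Pseudotsuga_orientalis,(Xenopus_palustris,Ateles_minor)),((Pan_vulgaris,Meles_elegans),((Enhydra_brevicauda,Puma_rubra),Helarctos_major))),(((Triticum_maculatus,Zea_nanus,Triturus_vulgaris),(Salmo_litoralis,(Abies_giganteus,Sciurus_vulgaris))),(Oncorhynchus_maculatus,Capsella_orientalis))).
That clade also contains Ateles_minor, Bacillus_occidentalis, Carpinus_longipes, Enhydra_brevicauda, Helarctos_major, Pan_vulgaris, Pseudotsuga_orientalis, Puma_rubra, Ursus_borealis, Xenopus_palustris, which are not in the proposed group, so the group is not monophyletic.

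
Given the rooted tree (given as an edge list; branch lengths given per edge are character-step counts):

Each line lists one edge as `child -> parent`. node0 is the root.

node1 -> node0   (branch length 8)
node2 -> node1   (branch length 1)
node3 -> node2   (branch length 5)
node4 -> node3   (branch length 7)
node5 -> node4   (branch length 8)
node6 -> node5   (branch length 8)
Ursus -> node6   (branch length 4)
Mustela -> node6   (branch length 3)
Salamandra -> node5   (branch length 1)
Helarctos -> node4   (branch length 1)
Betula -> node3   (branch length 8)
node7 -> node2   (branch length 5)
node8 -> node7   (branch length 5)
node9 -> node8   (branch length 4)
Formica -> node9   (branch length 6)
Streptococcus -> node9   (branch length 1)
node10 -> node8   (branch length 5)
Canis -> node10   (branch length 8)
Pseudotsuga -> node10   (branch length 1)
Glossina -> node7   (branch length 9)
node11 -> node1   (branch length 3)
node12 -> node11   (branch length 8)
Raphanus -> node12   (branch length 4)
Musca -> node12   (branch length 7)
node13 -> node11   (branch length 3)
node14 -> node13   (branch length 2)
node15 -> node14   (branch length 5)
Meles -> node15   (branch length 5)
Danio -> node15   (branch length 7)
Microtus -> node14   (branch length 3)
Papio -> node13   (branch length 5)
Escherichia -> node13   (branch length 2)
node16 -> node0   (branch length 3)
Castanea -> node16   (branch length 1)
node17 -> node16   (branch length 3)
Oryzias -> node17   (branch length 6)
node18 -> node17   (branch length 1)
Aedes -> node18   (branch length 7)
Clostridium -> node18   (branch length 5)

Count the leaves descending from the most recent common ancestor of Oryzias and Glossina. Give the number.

The MRCA of Oryzias and Glossina is the root, so the clade is the entire tree.
That clade contains 21 terminal taxa: Aedes, Betula, Canis, Castanea, Clostridium, Danio, Escherichia, Formica, Glossina, Helarctos, Meles, Microtus, Musca, Mustela, Oryzias, Papio, Pseudotsuga, Raphanus, Salamandra, Streptococcus, Ursus.

21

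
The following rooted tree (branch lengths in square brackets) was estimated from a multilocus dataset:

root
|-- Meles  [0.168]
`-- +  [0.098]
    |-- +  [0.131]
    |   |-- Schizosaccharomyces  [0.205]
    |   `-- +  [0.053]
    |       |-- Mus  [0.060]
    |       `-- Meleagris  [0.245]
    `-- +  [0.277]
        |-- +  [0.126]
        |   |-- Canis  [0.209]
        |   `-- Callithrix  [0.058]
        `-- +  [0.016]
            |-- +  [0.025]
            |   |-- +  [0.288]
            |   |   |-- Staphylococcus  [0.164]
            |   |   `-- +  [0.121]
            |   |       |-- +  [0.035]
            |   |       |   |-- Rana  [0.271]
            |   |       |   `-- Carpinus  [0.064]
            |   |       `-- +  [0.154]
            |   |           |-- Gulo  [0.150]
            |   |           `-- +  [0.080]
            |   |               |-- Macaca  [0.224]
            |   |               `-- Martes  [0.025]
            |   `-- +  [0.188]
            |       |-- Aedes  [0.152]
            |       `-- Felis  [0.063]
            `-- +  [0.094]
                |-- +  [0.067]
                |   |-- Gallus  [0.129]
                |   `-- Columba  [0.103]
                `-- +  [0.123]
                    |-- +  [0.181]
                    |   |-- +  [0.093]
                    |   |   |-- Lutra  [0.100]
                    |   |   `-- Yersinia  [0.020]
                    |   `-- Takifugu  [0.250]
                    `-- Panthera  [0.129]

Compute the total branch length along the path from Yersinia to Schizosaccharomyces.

The path runs Yersinia → … → MRCA → … → Schizosaccharomyces; the MRCA is the node subtending ((Schizosaccharomyces,(Mus,Meleagris)),((Canis,Callithrix),(((Staphylococcus,((Rana,Carpinus),(Gulo,(Macaca,Martes)))),(Aedes,Felis)),((Gallus,Columba),(((Lutra,Yersinia),Takifugu),Panthera))))).
Branch lengths along that path: 0.020 + 0.093 + 0.181 + 0.123 + 0.094 + 0.016 + 0.277 + 0.131 + 0.205 = 1.140.

1.140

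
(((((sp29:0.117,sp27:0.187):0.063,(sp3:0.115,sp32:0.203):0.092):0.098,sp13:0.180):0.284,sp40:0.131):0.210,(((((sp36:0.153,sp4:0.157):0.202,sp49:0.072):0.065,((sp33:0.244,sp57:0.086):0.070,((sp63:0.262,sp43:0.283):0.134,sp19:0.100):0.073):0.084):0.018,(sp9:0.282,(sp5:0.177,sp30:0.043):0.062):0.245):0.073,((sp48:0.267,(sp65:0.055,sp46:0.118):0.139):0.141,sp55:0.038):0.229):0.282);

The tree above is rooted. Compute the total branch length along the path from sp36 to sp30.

0.788

The path runs sp36 → … → MRCA → … → sp30; the MRCA is the node subtending ((((sp36,sp4),sp49),((sp33,sp57),((sp63,sp43),sp19))),(sp9,(sp5,sp30))).
Branch lengths along that path: 0.153 + 0.202 + 0.065 + 0.018 + 0.245 + 0.062 + 0.043 = 0.788.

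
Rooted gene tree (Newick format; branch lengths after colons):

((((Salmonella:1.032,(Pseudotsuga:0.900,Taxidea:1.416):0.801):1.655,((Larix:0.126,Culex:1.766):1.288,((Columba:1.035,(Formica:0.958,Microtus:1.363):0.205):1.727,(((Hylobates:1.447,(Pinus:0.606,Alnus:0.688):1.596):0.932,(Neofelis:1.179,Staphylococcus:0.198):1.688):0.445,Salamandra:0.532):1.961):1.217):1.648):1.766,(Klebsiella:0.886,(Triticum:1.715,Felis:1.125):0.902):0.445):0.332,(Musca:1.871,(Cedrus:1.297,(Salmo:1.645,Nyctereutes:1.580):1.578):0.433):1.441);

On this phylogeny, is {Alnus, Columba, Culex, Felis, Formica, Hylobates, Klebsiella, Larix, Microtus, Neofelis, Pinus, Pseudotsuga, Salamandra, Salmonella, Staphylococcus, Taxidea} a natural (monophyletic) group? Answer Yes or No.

No

The MRCA of the listed taxa subtends (((Salmonella,(Pseudotsuga,Taxidea)),((Larix,Culex),((Columba,(Formica,Microtus)),(((Hylobates,(Pinus,Alnus)),(Neofelis,Staphylococcus)),Salamandra)))),(Klebsiella,(Triticum,Felis))).
That clade also contains Triticum, which is not in the proposed group, so the group is not monophyletic.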